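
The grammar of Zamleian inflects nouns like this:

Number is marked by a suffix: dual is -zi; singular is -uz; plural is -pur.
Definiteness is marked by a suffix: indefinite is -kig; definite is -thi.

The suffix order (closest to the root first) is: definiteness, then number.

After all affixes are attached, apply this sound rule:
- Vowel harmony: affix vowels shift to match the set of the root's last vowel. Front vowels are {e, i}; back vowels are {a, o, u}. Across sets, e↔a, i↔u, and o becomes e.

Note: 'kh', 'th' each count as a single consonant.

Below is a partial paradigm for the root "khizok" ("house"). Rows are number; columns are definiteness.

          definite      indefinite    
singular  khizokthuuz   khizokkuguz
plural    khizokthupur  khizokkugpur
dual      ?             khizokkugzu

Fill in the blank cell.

khizokthuzu

Attach definiteness definite -thi → khizokthi.
Attach number dual -zi → khizokthizi.
Apply vowel harmony: khizokthizi → khizokthuzu.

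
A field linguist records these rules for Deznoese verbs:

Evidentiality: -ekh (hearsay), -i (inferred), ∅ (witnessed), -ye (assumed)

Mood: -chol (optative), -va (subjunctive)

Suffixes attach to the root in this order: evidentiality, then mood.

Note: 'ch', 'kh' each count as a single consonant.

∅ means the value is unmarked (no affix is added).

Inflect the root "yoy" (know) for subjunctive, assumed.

Attach evidentiality assumed -ye → yoyye.
Attach mood subjunctive -va → yoyyeva.

yoyyeva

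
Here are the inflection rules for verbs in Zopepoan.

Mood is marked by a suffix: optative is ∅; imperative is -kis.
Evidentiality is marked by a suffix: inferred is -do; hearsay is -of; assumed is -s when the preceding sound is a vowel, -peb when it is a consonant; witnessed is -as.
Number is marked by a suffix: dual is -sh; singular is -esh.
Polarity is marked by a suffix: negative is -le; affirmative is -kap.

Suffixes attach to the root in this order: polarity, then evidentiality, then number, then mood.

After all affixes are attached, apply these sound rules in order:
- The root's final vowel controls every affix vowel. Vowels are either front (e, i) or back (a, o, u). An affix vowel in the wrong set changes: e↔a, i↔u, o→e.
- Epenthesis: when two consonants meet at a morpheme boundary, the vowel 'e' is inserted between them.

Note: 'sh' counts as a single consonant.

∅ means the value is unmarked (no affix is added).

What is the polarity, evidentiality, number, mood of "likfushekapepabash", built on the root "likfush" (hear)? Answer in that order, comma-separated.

affirmative, assumed, singular, optative

Segment: likfush-kap-peb-esh.
polarity: -kap → affirmative.
evidentiality: -s/peb → assumed.
number: -esh → singular.
mood: ∅ → optative.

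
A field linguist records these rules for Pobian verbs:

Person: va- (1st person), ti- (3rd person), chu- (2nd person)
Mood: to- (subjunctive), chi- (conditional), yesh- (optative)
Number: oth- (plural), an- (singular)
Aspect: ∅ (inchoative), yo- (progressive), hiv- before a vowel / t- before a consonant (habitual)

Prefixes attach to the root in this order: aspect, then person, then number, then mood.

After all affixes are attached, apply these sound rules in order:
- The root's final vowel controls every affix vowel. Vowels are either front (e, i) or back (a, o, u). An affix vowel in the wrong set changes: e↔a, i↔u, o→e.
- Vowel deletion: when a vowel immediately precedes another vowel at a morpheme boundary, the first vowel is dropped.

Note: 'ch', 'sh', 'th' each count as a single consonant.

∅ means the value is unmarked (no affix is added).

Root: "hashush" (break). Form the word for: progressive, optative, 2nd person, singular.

Attach aspect progressive yo- → yohashush.
Attach person 2nd person chu- → chuyohashush.
Attach number singular an- → anchuyohashush.
Attach mood optative yesh- → yeshanchuyohashush.
Apply vowel harmony: yeshanchuyohashush → yashanchuyohashush.
Vowel deletion: no change.

yashanchuyohashush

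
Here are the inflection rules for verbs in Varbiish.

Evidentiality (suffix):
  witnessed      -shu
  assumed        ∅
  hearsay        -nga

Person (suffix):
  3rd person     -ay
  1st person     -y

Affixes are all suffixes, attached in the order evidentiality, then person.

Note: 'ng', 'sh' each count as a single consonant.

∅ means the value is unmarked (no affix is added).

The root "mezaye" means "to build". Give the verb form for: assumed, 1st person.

mezayey

evidentiality = assumed: zero marking, form stays mezaye.
Attach person 1st person -y → mezayey.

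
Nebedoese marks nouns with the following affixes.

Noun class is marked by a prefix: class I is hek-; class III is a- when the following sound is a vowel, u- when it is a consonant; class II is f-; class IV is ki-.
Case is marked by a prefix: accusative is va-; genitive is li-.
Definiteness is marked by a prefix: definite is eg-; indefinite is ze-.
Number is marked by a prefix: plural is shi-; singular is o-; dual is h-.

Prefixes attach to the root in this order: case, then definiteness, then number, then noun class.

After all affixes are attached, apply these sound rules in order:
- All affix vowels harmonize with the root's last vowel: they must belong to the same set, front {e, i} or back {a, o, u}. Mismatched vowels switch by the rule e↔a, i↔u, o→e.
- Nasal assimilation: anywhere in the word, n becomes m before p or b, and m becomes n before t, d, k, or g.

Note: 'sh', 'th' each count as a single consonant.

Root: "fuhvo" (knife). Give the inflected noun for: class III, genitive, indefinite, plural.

ushuzalufuhvo

Attach case genitive li- → lifuhvo.
Attach definiteness indefinite ze- → zelifuhvo.
Attach number plural shi- → shizelifuhvo.
Attach noun class class III u- (before consonant 'sh') → ushizelifuhvo.
Apply vowel harmony: ushizelifuhvo → ushuzalufuhvo.
Nasal assimilation: no change.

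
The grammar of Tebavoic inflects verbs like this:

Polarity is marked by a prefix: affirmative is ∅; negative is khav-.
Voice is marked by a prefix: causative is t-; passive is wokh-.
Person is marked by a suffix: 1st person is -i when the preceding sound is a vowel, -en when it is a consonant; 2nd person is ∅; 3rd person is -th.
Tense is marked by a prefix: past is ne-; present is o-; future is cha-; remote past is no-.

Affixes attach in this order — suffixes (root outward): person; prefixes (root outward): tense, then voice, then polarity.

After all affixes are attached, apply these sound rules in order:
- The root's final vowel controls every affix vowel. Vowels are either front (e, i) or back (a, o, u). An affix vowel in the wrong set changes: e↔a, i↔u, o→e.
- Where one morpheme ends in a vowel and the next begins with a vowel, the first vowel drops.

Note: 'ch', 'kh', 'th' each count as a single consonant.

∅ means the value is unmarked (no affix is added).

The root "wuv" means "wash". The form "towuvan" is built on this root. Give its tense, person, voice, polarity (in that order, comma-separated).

present, 1st person, causative, affirmative

Segment: t-o-wuv-en.
tense: o- → present.
person: -i/en → 1st person.
voice: t- → causative.
polarity: ∅ → affirmative.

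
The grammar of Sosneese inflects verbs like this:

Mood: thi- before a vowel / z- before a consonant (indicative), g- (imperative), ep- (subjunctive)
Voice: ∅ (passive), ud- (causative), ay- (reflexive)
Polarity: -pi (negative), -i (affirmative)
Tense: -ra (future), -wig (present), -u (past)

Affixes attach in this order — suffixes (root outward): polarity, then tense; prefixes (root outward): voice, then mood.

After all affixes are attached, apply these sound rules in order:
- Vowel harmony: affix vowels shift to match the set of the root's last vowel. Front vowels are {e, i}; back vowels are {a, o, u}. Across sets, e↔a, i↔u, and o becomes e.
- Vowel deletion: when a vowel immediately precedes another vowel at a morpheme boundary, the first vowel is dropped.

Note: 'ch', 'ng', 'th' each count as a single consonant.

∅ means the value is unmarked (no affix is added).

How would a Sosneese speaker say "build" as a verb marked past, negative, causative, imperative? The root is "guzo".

gudguzopu

Attach voice causative ud- → udguzo.
Attach polarity negative -pi → udguzopi.
Attach tense past -u → udguzopiu.
Attach mood imperative g- → gudguzopiu.
Apply vowel harmony: gudguzopiu → gudguzopuu.
Apply vowel deletion: gudguzopuu → gudguzopu.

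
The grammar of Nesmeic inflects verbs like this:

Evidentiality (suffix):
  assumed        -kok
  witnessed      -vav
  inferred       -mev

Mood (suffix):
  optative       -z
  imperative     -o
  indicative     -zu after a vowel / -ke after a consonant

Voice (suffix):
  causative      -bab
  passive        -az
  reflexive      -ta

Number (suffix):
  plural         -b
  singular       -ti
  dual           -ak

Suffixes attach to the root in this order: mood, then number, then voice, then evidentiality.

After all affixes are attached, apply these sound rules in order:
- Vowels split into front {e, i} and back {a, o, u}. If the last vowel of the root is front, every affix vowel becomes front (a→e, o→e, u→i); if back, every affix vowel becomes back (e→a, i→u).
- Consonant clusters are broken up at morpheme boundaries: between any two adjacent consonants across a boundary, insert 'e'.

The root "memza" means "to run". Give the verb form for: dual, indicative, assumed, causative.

memzazuakebabekok

Attach mood indicative -zu (after vowel 'a') → memzazu.
Attach number dual -ak → memzazuak.
Attach voice causative -bab → memzazuakbab.
Attach evidentiality assumed -kok → memzazuakbabkok.
Vowel harmony: no change.
Apply epenthesis: memzazuakbabkok → memzazuakebabekok.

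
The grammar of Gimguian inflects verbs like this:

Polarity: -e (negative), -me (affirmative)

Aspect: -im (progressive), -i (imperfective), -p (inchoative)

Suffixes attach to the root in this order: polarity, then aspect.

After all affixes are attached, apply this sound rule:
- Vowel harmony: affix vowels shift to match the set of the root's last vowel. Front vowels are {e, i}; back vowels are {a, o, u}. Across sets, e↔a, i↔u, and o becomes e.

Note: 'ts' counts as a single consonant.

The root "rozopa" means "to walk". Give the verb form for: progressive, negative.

Attach polarity negative -e → rozopae.
Attach aspect progressive -im → rozopaeim.
Apply vowel harmony: rozopaeim → rozopaaum.

rozopaaum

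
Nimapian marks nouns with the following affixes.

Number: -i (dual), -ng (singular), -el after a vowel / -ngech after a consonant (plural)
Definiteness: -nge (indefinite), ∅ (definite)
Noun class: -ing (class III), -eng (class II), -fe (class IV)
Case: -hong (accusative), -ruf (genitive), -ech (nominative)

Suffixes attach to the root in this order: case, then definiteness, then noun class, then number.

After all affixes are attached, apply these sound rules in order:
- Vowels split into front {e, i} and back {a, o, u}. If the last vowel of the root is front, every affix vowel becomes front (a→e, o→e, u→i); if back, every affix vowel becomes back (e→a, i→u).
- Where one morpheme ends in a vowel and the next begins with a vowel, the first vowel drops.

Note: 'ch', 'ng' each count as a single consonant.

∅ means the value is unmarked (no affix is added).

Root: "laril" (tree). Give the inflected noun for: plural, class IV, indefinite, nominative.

Attach case nominative -ech → larilech.
Attach definiteness indefinite -nge → larilechnge.
Attach noun class class IV -fe → larilechngefe.
Attach number plural -el (after vowel 'e') → larilechngefeel.
Vowel harmony: no change.
Apply vowel deletion: larilechngefeel → larilechngefel.

larilechngefel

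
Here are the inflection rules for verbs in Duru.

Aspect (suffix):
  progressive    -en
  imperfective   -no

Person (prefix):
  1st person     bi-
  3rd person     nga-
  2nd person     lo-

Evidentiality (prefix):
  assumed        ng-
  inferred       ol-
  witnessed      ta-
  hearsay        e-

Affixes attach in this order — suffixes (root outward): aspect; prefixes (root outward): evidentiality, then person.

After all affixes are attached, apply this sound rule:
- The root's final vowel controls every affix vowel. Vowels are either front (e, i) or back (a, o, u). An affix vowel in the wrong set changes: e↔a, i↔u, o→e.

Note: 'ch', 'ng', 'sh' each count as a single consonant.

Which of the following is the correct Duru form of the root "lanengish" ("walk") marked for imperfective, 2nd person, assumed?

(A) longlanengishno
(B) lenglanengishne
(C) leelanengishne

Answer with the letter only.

Attach evidentiality assumed ng- → nglanengish.
Attach aspect imperfective -no → nglanengishno.
Attach person 2nd person lo- → longlanengishno.
Apply vowel harmony: longlanengishno → lenglanengishne.
So the correct form is lenglanengishne, option (B).
(A) longlanengishno is wrong: it fails to apply the sound rule(s).
(C) leelanengishne is wrong: it uses hearsay instead of assumed for evidentiality.

B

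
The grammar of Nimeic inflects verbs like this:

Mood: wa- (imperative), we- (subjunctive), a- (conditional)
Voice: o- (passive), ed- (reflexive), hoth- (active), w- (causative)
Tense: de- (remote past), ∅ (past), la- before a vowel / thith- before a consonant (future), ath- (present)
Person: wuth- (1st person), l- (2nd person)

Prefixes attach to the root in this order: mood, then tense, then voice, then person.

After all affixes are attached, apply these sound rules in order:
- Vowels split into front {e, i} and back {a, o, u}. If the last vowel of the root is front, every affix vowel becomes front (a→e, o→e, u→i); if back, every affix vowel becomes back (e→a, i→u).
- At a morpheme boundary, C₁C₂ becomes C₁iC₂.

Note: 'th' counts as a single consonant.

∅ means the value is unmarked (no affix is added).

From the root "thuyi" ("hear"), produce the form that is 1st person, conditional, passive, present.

Attach mood conditional a- → athuyi.
Attach tense present ath- → athathuyi.
Attach voice passive o- → oathathuyi.
Attach person 1st person wuth- → wuthoathathuyi.
Apply vowel harmony: wuthoathathuyi → witheethethuyi.
Epenthesis: no change.

witheethethuyi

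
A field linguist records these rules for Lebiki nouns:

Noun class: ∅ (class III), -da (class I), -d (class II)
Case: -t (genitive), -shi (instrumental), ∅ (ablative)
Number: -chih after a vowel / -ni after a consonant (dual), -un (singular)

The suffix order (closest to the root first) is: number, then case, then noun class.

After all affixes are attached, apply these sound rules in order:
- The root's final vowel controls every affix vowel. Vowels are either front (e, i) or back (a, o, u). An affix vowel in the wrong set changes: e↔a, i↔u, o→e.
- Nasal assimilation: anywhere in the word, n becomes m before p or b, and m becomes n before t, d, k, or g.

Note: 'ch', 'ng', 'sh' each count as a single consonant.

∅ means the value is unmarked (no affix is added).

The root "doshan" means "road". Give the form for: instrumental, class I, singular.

doshanunshuda

Attach number singular -un → doshanun.
Attach case instrumental -shi → doshanunshi.
Attach noun class class I -da → doshanunshida.
Apply vowel harmony: doshanunshida → doshanunshuda.
Nasal assimilation: no change.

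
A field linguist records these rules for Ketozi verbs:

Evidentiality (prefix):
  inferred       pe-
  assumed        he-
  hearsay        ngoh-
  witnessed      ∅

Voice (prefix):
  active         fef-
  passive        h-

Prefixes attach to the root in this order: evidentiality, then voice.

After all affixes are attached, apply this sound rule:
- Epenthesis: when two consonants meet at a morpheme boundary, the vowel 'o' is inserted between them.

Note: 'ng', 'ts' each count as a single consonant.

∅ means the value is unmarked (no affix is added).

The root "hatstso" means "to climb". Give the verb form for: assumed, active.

Attach evidentiality assumed he- → hehatstso.
Attach voice active fef- → fefhehatstso.
Apply epenthesis: fefhehatstso → fefohehatstso.

fefohehatstso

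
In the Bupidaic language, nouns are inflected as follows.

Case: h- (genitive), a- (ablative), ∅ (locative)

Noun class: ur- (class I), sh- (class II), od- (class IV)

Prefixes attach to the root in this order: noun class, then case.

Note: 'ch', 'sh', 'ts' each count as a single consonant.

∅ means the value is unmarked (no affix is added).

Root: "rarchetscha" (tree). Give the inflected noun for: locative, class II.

shrarchetscha

Attach noun class class II sh- → shrarchetscha.
case = locative: zero marking, form stays shrarchetscha.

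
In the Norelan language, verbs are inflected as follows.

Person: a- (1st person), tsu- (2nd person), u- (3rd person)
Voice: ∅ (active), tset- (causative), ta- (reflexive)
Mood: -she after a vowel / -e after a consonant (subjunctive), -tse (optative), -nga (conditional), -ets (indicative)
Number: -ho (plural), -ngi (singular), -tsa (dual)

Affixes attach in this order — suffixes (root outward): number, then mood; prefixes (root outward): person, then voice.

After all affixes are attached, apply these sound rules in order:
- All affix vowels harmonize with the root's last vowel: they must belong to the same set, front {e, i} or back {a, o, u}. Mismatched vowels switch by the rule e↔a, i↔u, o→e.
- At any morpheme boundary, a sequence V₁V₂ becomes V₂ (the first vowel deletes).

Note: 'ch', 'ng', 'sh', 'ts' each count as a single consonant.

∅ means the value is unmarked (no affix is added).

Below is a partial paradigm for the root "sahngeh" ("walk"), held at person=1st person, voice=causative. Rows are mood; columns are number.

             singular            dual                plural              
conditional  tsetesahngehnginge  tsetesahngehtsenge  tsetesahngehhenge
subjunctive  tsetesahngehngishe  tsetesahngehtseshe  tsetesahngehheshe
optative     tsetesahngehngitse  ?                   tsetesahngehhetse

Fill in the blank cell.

Attach number dual -tsa → sahngehtsa.
Attach mood optative -tse → sahngehtsatse.
Attach person 1st person a- → asahngehtsatse.
Attach voice causative tset- → tsetasahngehtsatse.
Apply vowel harmony: tsetasahngehtsatse → tsetesahngehtsetse.
Vowel deletion: no change.

tsetesahngehtsetse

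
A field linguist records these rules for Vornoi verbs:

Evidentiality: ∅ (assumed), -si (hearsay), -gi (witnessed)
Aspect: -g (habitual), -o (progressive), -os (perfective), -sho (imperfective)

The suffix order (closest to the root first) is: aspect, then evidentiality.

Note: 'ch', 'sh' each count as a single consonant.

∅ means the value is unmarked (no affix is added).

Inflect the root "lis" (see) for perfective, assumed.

Attach aspect perfective -os → lisos.
evidentiality = assumed: zero marking, form stays lisos.

lisos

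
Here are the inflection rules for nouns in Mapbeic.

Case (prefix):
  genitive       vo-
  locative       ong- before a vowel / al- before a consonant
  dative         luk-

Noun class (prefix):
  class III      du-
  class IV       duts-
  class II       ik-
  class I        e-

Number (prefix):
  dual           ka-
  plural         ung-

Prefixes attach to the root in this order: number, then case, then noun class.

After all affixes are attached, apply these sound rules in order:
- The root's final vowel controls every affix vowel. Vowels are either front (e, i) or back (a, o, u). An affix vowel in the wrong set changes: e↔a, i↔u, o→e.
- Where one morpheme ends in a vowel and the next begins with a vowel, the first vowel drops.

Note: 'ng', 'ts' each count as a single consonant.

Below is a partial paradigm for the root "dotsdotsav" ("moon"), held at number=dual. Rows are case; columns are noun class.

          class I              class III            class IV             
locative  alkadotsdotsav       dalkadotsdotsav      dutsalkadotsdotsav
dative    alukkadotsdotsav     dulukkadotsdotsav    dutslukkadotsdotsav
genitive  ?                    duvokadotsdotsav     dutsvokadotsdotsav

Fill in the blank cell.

Attach number dual ka- → kadotsdotsav.
Attach case genitive vo- → vokadotsdotsav.
Attach noun class class I e- → evokadotsdotsav.
Apply vowel harmony: evokadotsdotsav → avokadotsdotsav.
Vowel deletion: no change.

avokadotsdotsav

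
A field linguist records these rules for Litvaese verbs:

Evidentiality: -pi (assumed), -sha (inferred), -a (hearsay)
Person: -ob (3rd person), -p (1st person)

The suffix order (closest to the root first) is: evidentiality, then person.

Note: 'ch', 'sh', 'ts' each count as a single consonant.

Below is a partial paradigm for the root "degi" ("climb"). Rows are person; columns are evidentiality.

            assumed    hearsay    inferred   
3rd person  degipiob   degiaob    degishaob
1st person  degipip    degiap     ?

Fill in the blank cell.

degishap

Attach evidentiality inferred -sha → degisha.
Attach person 1st person -p → degishap.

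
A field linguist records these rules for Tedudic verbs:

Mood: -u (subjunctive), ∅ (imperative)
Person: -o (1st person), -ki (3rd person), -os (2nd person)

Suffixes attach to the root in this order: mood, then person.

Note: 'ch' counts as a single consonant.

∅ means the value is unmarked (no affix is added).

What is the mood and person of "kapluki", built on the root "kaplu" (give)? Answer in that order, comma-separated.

Segment: kaplu-ki.
mood: ∅ → imperative.
person: -ki → 3rd person.

imperative, 3rd person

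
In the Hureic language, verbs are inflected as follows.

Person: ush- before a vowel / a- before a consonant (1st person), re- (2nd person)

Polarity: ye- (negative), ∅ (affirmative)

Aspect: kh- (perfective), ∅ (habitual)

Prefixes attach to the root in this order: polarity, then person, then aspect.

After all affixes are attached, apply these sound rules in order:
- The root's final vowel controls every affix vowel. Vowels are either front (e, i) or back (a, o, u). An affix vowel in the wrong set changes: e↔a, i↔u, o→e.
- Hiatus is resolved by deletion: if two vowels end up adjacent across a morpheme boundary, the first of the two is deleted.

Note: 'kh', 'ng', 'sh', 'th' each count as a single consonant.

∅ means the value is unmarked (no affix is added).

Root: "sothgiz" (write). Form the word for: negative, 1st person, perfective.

Attach polarity negative ye- → yesothgiz.
Attach person 1st person a- (before consonant 'y') → ayesothgiz.
Attach aspect perfective kh- → khayesothgiz.
Apply vowel harmony: khayesothgiz → kheyesothgiz.
Vowel deletion: no change.

kheyesothgiz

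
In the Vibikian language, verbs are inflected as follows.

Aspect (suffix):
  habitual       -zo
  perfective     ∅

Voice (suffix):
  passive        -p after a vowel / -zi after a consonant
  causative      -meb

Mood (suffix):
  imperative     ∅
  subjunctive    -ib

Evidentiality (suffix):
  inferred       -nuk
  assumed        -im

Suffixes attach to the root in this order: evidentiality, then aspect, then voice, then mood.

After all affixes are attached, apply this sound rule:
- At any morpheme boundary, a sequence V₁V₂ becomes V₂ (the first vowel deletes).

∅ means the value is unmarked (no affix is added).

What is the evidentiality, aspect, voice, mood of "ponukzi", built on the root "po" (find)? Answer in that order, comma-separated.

inferred, perfective, passive, imperative

Segment: po-nuk-zi.
evidentiality: -nuk → inferred.
aspect: ∅ → perfective.
voice: -p/zi → passive.
mood: ∅ → imperative.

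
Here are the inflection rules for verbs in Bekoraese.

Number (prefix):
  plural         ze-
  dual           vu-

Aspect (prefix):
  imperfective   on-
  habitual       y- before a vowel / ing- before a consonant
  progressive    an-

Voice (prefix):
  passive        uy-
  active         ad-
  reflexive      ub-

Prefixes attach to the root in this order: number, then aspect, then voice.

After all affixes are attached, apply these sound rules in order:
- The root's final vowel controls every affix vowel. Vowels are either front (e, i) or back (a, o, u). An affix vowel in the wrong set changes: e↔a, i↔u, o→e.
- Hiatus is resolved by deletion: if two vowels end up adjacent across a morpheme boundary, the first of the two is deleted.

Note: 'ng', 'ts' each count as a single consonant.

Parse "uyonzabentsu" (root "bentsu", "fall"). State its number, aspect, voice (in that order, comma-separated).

Segment: uy-on-ze-bentsu.
number: ze- → plural.
aspect: on- → imperfective.
voice: uy- → passive.

plural, imperfective, passive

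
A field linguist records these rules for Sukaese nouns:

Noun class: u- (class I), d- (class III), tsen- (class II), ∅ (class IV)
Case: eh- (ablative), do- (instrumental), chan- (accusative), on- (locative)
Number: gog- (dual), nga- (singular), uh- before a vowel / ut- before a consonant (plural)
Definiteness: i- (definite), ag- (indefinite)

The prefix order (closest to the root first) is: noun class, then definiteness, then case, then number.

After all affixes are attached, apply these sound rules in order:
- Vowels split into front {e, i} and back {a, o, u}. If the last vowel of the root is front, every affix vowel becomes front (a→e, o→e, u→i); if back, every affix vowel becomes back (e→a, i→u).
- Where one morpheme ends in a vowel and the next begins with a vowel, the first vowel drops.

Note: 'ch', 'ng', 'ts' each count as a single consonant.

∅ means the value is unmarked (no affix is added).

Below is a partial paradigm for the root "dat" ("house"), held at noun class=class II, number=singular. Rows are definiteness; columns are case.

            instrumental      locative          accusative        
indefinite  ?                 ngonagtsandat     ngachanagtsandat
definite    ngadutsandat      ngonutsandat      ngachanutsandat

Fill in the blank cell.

ngadagtsandat

Attach noun class class II tsen- → tsendat.
Attach definiteness indefinite ag- → agtsendat.
Attach case instrumental do- → doagtsendat.
Attach number singular nga- → ngadoagtsendat.
Apply vowel harmony: ngadoagtsendat → ngadoagtsandat.
Apply vowel deletion: ngadoagtsandat → ngadagtsandat.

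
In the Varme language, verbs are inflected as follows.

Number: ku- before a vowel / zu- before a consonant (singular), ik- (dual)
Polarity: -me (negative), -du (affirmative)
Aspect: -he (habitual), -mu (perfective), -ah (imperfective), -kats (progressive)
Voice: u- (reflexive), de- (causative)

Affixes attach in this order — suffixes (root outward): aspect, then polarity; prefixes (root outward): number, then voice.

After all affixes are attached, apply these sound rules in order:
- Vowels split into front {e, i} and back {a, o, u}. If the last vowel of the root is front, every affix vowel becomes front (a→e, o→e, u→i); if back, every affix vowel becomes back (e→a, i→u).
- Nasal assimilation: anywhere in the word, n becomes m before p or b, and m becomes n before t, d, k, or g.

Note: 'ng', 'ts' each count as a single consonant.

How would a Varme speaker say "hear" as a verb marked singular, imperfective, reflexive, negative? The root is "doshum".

uzudoshumahma

Attach aspect imperfective -ah → doshumah.
Attach number singular zu- (before consonant 'd') → zudoshumah.
Attach polarity negative -me → zudoshumahme.
Attach voice reflexive u- → uzudoshumahme.
Apply vowel harmony: uzudoshumahme → uzudoshumahma.
Nasal assimilation: no change.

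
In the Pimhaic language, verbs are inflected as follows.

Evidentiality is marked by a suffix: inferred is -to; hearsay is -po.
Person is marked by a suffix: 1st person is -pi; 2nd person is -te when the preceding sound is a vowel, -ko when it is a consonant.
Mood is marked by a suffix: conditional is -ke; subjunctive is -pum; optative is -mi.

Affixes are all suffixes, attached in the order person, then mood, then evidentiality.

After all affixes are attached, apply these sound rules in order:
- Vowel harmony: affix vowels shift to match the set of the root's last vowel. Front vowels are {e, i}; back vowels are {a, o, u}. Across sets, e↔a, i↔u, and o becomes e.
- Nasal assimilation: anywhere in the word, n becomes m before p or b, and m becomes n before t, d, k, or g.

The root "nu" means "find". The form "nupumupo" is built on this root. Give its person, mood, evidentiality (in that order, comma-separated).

1st person, optative, hearsay

Segment: nu-pi-mi-po.
person: -pi → 1st person.
mood: -mi → optative.
evidentiality: -po → hearsay.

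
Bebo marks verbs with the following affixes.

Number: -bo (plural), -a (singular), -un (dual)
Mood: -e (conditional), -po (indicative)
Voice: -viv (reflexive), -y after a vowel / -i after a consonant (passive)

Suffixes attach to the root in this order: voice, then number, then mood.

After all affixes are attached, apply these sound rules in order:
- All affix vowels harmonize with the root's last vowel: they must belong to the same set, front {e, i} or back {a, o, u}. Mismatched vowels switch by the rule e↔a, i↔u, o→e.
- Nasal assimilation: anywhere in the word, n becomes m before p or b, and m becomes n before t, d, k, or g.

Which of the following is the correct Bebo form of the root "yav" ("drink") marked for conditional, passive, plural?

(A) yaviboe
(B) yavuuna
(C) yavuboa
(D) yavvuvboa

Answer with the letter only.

Attach voice passive -i (after consonant 'v') → yavi.
Attach number plural -bo → yavibo.
Attach mood conditional -e → yaviboe.
Apply vowel harmony: yaviboe → yavuboa.
Nasal assimilation: no change.
So the correct form is yavuboa, option (C).
(B) yavuuna is wrong: it uses dual instead of plural for number.
(D) yavvuvboa is wrong: it uses reflexive instead of passive for voice.
(A) yaviboe is wrong: it fails to apply the sound rule(s).

C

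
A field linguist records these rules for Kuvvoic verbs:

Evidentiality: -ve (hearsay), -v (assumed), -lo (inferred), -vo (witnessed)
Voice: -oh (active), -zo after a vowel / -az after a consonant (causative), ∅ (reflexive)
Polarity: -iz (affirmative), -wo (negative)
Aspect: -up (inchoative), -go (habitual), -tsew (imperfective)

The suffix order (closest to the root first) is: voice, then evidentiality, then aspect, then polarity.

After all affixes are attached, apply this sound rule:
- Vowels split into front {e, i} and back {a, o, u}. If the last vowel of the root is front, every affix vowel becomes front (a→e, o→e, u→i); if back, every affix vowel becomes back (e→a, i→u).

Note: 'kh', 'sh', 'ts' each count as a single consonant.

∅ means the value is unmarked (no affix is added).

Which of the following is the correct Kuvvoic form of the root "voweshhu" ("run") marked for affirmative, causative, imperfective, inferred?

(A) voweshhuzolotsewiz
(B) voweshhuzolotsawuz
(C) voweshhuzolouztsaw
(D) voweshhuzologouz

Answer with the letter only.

Attach voice causative -zo (after vowel 'u') → voweshhuzo.
Attach evidentiality inferred -lo → voweshhuzolo.
Attach aspect imperfective -tsew → voweshhuzolotsew.
Attach polarity affirmative -iz → voweshhuzolotsewiz.
Apply vowel harmony: voweshhuzolotsewiz → voweshhuzolotsawuz.
So the correct form is voweshhuzolotsawuz, option (B).
(D) voweshhuzologouz is wrong: it uses habitual instead of imperfective for aspect.
(C) voweshhuzolouztsaw is wrong: it has the affixes in the wrong order.
(A) voweshhuzolotsewiz is wrong: it fails to apply the sound rule(s).

B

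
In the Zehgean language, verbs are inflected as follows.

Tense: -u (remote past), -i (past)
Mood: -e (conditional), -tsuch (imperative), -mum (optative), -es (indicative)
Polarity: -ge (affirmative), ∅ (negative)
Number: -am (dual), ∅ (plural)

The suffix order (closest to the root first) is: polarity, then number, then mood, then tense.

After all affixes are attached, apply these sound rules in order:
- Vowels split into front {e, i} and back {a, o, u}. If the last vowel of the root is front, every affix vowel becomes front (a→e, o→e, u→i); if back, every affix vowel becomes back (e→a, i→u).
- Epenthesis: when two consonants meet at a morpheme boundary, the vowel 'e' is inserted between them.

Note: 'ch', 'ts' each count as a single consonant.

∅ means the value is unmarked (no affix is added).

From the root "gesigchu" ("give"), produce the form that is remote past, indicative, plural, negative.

gesigchuasu

polarity = negative: zero marking, form stays gesigchu.
number = plural: zero marking, form stays gesigchu.
Attach mood indicative -es → gesigchues.
Attach tense remote past -u → gesigchuesu.
Apply vowel harmony: gesigchuesu → gesigchuasu.
Epenthesis: no change.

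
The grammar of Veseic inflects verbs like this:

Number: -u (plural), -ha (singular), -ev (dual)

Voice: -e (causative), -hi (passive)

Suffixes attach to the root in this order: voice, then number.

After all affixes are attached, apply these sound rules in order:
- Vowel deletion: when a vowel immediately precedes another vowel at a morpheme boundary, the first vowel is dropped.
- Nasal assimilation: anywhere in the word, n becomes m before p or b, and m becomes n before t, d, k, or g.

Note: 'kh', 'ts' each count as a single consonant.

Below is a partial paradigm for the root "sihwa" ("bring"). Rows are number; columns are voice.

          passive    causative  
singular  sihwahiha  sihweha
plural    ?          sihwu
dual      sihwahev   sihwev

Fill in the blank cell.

Attach voice passive -hi → sihwahi.
Attach number plural -u → sihwahiu.
Apply vowel deletion: sihwahiu → sihwahu.
Nasal assimilation: no change.

sihwahu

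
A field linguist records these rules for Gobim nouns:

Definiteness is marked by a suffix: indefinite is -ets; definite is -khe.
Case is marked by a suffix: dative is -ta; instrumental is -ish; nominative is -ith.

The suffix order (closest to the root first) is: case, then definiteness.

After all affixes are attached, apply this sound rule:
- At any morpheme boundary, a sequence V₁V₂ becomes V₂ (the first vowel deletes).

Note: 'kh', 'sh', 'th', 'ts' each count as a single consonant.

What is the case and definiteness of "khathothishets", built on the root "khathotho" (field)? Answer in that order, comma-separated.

instrumental, indefinite

Segment: khathotho-ish-ets.
case: -ish → instrumental.
definiteness: -ets → indefinite.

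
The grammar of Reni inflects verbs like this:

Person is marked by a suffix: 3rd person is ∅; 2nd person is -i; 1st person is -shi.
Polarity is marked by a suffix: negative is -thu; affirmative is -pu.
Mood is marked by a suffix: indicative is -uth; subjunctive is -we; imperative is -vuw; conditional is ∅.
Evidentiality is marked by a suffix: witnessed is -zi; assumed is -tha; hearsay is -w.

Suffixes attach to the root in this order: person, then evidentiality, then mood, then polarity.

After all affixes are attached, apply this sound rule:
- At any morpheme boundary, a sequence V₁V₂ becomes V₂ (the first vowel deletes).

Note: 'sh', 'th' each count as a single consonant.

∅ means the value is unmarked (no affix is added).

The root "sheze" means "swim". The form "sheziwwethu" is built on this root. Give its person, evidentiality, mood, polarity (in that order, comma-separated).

2nd person, hearsay, subjunctive, negative

Segment: sheze-i-w-we-thu.
person: -i → 2nd person.
evidentiality: -w → hearsay.
mood: -we → subjunctive.
polarity: -thu → negative.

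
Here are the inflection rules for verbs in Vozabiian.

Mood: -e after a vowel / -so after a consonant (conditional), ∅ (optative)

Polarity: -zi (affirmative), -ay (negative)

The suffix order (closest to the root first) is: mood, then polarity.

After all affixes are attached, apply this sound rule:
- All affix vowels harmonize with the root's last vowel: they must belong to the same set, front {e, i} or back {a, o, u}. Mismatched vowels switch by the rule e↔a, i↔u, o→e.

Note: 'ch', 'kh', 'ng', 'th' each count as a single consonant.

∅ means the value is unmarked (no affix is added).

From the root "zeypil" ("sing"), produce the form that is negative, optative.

zeypiley

mood = optative: zero marking, form stays zeypil.
Attach polarity negative -ay → zeypilay.
Apply vowel harmony: zeypilay → zeypiley.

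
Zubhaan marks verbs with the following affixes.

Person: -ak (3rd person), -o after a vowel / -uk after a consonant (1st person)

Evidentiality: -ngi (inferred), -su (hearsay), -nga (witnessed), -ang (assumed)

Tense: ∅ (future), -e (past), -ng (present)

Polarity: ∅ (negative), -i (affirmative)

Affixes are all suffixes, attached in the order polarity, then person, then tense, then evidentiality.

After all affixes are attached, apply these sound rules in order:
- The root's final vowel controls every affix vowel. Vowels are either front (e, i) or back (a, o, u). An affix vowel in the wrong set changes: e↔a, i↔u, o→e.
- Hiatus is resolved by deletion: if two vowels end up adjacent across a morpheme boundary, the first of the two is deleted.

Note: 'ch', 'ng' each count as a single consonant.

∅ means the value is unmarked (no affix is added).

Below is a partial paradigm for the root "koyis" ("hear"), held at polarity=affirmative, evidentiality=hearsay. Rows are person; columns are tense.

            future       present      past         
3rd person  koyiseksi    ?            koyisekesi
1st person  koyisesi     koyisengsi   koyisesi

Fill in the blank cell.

Attach polarity affirmative -i → koyisi.
Attach person 3rd person -ak → koyisiak.
Attach tense present -ng → koyisiakng.
Attach evidentiality hearsay -su → koyisiakngsu.
Apply vowel harmony: koyisiakngsu → koyisiekngsi.
Apply vowel deletion: koyisiekngsi → koyisekngsi.

koyisekngsi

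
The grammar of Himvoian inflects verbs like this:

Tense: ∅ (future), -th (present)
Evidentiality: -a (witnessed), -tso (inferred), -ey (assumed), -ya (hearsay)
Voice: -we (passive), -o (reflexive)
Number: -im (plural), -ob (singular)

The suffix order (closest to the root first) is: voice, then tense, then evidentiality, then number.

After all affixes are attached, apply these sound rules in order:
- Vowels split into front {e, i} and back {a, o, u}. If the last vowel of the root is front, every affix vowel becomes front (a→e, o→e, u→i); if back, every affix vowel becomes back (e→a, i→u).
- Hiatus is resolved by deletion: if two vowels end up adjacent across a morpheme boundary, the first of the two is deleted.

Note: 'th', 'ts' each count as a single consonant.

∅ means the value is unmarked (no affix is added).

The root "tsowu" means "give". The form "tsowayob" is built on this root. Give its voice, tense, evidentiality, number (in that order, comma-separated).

Segment: tsowu-o-ey-ob.
voice: -o → reflexive.
tense: ∅ → future.
evidentiality: -ey → assumed.
number: -ob → singular.

reflexive, future, assumed, singular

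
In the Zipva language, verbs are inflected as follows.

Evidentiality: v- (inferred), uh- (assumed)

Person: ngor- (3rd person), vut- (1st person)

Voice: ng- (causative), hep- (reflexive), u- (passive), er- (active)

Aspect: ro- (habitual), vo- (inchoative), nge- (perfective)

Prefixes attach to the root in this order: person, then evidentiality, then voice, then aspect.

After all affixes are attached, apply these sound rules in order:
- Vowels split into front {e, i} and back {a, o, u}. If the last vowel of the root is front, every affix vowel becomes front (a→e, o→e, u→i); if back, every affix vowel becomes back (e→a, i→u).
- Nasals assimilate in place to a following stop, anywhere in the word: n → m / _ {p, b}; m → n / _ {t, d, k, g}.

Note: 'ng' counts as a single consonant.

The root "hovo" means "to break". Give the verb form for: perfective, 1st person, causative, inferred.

ngangvvuthovo

Attach person 1st person vut- → vuthovo.
Attach evidentiality inferred v- → vvuthovo.
Attach voice causative ng- → ngvvuthovo.
Attach aspect perfective nge- → ngengvvuthovo.
Apply vowel harmony: ngengvvuthovo → ngangvvuthovo.
Nasal assimilation: no change.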